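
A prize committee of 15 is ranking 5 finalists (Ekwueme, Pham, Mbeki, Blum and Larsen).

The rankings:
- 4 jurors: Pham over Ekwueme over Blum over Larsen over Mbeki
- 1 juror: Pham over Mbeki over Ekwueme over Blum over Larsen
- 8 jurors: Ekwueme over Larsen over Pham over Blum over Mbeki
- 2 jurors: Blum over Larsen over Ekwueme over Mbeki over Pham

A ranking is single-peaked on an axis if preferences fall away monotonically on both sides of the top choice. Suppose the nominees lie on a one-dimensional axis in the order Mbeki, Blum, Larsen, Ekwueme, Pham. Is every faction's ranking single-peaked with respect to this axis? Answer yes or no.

no

Axis positions: Mbeki=1, Blum=2, Larsen=3, Ekwueme=4, Pham=5.
Faction 1: ranking walks positions 5-4-2-3-1; Blum is ranked above Larsen even though Larsen lies between Blum and the peak Pham on the axis — preferences dip and rise again. Not single-peaked.
Faction 2: ranking walks positions 5-1-4-2-3; Mbeki is ranked above Ekwueme even though Ekwueme lies between Mbeki and the peak Pham on the axis — preferences dip and rise again. Not single-peaked.
Faction 3 (peak Ekwueme at position 4): ranking walks positions 4-3-5-2-1, expanding outward from the peak — single-peaked.
Faction 4 (peak Blum at position 2): ranking walks positions 2-3-4-1-5, expanding outward from the peak — single-peaked.
Faction 1 violates single-peakedness, so the profile is not single-peaked on this axis.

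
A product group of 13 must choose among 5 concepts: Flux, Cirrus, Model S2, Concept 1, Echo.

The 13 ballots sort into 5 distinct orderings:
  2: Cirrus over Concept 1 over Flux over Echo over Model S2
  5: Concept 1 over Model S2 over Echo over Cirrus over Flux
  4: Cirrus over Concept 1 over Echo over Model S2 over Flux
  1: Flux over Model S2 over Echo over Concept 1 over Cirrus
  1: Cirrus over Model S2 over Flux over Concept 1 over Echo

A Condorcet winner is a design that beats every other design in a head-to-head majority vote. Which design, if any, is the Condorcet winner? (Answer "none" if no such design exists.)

Check each pair by majority over 13 ballots:
Flux vs Cirrus: 1 to 12, Cirrus.
Flux vs Model S2: 2+1 = 3 for Flux, 10 for Model S2 — Model S2 by 10–3.
Flux vs Concept 1: Flux is ranked higher on 1+1 = 2 ballots, Concept 1 on 11. Concept 1 wins 11–2.
Flux vs Echo: 2+1+1 = 4 for Flux, 9 for Echo — Echo by 9–4.
Cirrus vs Model S2: Cirrus is ranked higher on 2+4+1 = 7 ballots, Model S2 on 6. Cirrus wins 7–6.
Cirrus vs Concept 1: 7 to 6, Cirrus.
Cirrus vs Echo: 7 to 6, Cirrus.
Model S2 vs Concept 1: Model S2 is ranked higher on 1+1 = 2 ballots, Concept 1 on 11. Concept 1 wins 11–2.
Model S2 vs Echo: Model S2 is ranked higher on 5+1+1 = 7 ballots, Echo on 6. Model S2 wins 7–6.
Concept 1 vs Echo: Concept 1 is ranked higher on 2+5+4+1 = 12 ballots, Echo on 1. Concept 1 wins 12–1.
Cirrus defeats every rival head-to-head and is the Condorcet winner.

Cirrus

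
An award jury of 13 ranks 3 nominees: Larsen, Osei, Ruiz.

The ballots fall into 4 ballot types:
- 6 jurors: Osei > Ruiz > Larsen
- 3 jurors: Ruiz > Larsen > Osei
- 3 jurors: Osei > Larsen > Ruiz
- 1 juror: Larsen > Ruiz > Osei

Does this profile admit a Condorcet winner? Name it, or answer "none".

Osei

Head-to-head results (13 jurors):
Larsen vs Osei: Osei, 9–4.
Larsen vs Ruiz: Ruiz, 9–4.
Osei–Ruiz: Osei 9–4.
Only Osei has no losses; Osei is the Condorcet winner.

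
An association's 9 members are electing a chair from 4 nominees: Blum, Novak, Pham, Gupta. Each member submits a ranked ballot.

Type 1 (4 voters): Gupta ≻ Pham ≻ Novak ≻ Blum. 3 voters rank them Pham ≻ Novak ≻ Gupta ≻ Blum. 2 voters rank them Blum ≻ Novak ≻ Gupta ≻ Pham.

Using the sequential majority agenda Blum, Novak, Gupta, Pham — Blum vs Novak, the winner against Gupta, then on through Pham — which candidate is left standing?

Round 1: Blum vs Novak — 2–7, Novak advances.
Round 2: Novak vs Gupta — 5–4, Novak advances.
Round 3: Novak vs Pham — 2–7, Pham advances.
Pham survives the agenda.

Pham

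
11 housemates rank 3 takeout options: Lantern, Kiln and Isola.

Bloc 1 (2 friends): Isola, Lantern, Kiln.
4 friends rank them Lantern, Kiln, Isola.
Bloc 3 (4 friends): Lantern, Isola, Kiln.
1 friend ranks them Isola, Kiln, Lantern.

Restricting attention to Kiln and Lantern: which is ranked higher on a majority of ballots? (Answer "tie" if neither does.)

Lantern

Ballots ranking Kiln above Lantern: 1.
Ballots ranking Lantern above Kiln: 11 − 1 = 10.
Lantern wins the head-to-head 10–1.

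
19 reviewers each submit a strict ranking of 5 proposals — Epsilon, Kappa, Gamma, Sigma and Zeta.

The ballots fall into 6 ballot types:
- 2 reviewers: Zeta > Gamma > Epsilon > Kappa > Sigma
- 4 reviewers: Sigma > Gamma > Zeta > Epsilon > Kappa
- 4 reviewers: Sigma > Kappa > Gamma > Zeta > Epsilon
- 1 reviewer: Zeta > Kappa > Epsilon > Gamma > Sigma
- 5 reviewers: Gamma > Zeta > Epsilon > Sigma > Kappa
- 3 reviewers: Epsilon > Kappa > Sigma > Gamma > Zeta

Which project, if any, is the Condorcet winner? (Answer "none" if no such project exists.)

none

Head-to-head results (19 reviewers):
Epsilon vs Kappa: Epsilon, 14–5.
Epsilon vs Gamma: 4 to 15, Gamma.
Epsilon vs Sigma: 11 to 8, Epsilon.
Epsilon vs Zeta: Zeta, 16–3.
Kappa–Gamma: Gamma 11–8.
Kappa vs Sigma: 2+1+3 = 6 for Kappa, 13 for Sigma — Sigma by 13–6.
Kappa vs Zeta: 4+3 = 7 for Kappa, 12 for Zeta — Zeta by 12–7.
Gamma vs Sigma: Sigma wins 11–8.
Gamma vs Zeta: Gamma wins 16–3.
Sigma vs Zeta: Sigma wins 11–8.
Every project loses at least once (Epsilon loses to Gamma; Kappa loses to Epsilon; Gamma loses to Sigma; Sigma loses to Epsilon; Zeta loses to Gamma). The majority relation contains the cycle Epsilon → Sigma → Gamma → Epsilon, so there is no Condorcet winner.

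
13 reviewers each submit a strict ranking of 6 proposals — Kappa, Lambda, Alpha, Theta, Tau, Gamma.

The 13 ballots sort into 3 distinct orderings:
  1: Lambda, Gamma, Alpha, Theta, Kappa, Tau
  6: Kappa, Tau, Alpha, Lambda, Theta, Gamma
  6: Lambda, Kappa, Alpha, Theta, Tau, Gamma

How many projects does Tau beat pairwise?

Tau against each rival (13 reviewers):
Tau vs Kappa: 0 to 13, Kappa.
Tau–Lambda: Lambda 7–6.
Tau vs Alpha: Alpha wins 7–6.
Tau vs Theta: Theta, 7–6.
Tau vs Gamma: Tau preferred on 6+6 = 12 ballots; Tau wins 12–1.
Tau beats Gamma; loses to Kappa, Lambda, Alpha, Theta — 1 pairwise win.

1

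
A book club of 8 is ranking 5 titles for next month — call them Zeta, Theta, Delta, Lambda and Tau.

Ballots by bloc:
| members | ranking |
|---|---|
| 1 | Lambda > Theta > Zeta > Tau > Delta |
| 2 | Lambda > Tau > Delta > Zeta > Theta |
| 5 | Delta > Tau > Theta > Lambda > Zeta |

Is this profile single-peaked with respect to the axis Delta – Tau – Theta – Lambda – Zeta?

no

Axis positions: Delta=1, Tau=2, Theta=3, Lambda=4, Zeta=5.
Bloc 1 (peak Lambda at position 4): ranking walks positions 4-3-5-2-1, expanding outward from the peak — single-peaked.
Bloc 2: ranking walks positions 4-2-1-5-3; Tau is ranked above Theta even though Theta lies between Tau and the peak Lambda on the axis — preferences dip and rise again. Not single-peaked.
Bloc 3 (peak Delta at position 1): ranking walks positions 1-2-3-4-5, expanding outward from the peak — single-peaked.
Bloc 2 violates single-peakedness, so the profile is not single-peaked on this axis.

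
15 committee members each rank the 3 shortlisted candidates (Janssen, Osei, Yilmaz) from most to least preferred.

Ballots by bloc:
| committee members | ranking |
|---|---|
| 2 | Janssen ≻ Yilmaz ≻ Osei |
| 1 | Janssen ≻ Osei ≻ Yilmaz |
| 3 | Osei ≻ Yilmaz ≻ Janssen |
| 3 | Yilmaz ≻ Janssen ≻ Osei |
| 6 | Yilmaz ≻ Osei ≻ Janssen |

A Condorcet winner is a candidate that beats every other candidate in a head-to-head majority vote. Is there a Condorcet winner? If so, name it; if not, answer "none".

Pairwise majorities:
Janssen–Osei: Osei 9–6.
Janssen vs Yilmaz: Janssen preferred on 2+1 = 3 ballots; Yilmaz wins 12–3.
Osei vs Yilmaz: 1+3 = 4 for Osei, 11 for Yilmaz — Yilmaz by 11–4.
Yilmaz wins every pairwise contest, so Yilmaz is the Condorcet winner.

Yilmaz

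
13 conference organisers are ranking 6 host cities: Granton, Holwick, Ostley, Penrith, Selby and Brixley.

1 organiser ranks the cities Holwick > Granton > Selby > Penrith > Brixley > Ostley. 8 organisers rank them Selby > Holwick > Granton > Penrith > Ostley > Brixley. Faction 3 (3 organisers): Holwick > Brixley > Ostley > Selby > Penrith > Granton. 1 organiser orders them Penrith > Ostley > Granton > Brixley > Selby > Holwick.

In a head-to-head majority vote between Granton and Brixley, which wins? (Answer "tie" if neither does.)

Ballots ranking Granton above Brixley: 1 + 8 + 1 = 10.
Ballots ranking Brixley above Granton: 13 − 10 = 3.
Granton wins the head-to-head 10–3.

Granton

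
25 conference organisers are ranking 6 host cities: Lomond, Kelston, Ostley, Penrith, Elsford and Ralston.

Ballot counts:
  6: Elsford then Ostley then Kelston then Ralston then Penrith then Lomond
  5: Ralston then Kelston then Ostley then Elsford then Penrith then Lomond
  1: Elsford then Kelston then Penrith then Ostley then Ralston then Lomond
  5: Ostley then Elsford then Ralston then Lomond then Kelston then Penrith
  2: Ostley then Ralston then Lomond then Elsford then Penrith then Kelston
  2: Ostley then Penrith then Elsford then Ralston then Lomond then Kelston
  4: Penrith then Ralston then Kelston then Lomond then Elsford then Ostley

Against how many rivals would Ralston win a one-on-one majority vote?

Ralston against each rival (25 organisers):
Ralston vs Lomond: Ralston is ranked higher on 25 ballots, Lomond on 0. Ralston wins 25–0.
Ralston vs Kelston: Ralston wins 18–7.
Ralston vs Ostley: 5+4 = 9 for Ralston, 16 for Ostley — Ostley by 16–9.
Ralston vs Penrith: 6+5+5+2 = 18 for Ralston, 7 for Penrith — Ralston by 18–7.
Ralston vs Elsford: 11 to 14, Elsford.
Ralston beats Lomond, Kelston, Penrith; loses to Ostley, Elsford — 3 pairwise wins.

3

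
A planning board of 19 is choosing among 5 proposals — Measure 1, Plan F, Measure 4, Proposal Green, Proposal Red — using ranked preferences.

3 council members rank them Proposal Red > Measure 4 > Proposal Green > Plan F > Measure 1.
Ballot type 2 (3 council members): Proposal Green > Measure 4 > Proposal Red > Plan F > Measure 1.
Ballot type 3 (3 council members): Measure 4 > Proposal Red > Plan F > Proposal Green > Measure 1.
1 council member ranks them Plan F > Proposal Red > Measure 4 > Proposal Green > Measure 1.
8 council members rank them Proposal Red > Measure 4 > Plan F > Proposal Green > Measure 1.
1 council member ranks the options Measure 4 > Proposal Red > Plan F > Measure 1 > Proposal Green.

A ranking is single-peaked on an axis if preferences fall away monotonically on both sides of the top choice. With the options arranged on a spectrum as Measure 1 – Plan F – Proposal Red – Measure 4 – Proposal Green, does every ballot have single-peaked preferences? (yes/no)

Axis positions: Measure 1=1, Plan F=2, Proposal Red=3, Measure 4=4, Proposal Green=5.
Ballot type 1 (peak Proposal Red at position 3): ranking walks positions 3-4-5-2-1, expanding outward from the peak — single-peaked.
Ballot type 2 (peak Proposal Green at position 5): ranking walks positions 5-4-3-2-1, expanding outward from the peak — single-peaked.
Ballot type 3 (peak Measure 4 at position 4): ranking walks positions 4-3-2-5-1, expanding outward from the peak — single-peaked.
Ballot type 4 (peak Plan F at position 2): ranking walks positions 2-3-4-5-1, expanding outward from the peak — single-peaked.
Ballot type 5 (peak Proposal Red at position 3): ranking walks positions 3-4-2-5-1, expanding outward from the peak — single-peaked.
Ballot type 6 (peak Measure 4 at position 4): ranking walks positions 4-3-2-1-5, expanding outward from the peak — single-peaked.
Every ranking is single-peaked on this axis.

yes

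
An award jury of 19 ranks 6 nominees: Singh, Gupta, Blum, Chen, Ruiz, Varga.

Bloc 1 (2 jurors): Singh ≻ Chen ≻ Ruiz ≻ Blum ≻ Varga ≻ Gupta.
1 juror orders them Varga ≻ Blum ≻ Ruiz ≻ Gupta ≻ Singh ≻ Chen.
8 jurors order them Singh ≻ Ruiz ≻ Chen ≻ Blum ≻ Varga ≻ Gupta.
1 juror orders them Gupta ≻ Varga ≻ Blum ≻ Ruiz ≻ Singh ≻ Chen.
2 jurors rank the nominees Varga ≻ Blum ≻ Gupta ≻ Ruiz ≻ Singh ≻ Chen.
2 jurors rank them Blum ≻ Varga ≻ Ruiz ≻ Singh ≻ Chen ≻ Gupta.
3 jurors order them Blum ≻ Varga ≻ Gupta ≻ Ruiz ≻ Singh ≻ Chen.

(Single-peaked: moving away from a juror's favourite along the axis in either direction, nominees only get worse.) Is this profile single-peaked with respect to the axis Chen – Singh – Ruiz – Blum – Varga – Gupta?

Axis positions: Chen=1, Singh=2, Ruiz=3, Blum=4, Varga=5, Gupta=6.
Bloc 1 (peak Singh at position 2): ranking walks positions 2-1-3-4-5-6, expanding outward from the peak — single-peaked.
Bloc 2 (peak Varga at position 5): ranking walks positions 5-4-3-6-2-1, expanding outward from the peak — single-peaked.
Bloc 3 (peak Singh at position 2): ranking walks positions 2-3-1-4-5-6, expanding outward from the peak — single-peaked.
Bloc 4 (peak Gupta at position 6): ranking walks positions 6-5-4-3-2-1, expanding outward from the peak — single-peaked.
Bloc 5 (peak Varga at position 5): ranking walks positions 5-4-6-3-2-1, expanding outward from the peak — single-peaked.
Bloc 6 (peak Blum at position 4): ranking walks positions 4-5-3-2-1-6, expanding outward from the peak — single-peaked.
Bloc 7 (peak Blum at position 4): ranking walks positions 4-5-6-3-2-1, expanding outward from the peak — single-peaked.
Every ranking is single-peaked on this axis.

yes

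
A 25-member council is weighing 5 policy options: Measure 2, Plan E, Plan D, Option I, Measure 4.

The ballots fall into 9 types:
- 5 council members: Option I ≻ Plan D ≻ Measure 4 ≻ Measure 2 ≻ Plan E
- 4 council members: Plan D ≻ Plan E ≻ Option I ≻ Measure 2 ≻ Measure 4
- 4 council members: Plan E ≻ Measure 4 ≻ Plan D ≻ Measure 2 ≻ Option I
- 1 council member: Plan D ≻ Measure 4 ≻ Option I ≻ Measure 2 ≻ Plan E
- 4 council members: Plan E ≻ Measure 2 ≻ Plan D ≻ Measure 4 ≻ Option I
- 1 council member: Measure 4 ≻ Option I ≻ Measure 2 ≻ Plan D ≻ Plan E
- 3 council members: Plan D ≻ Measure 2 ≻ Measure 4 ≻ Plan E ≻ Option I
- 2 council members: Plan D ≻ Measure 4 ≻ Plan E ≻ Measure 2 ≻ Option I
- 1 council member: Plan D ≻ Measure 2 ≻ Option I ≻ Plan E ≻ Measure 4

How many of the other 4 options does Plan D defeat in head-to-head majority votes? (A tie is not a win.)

Plan D against each rival (25 council members):
Plan D vs Measure 2: 20 to 5, Plan D.
Plan D vs Plan E: 17 for Plan D, 8 for Plan E — Plan D by 17–8.
Plan D–Option I: Plan D 19–6.
Plan D vs Measure 4: 20 for Plan D, 5 for Measure 4 — Plan D by 20–5.
Plan D beats Measure 2, Plan E, Option I, Measure 4 — 4 pairwise wins.

4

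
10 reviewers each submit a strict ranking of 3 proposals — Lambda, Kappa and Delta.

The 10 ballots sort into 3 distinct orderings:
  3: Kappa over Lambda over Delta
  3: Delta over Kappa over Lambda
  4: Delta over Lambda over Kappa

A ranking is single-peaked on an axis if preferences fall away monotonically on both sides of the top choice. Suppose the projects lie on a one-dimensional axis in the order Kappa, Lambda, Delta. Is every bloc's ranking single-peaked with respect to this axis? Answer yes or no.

no

Axis positions: Kappa=1, Lambda=2, Delta=3.
Bloc 1 (peak Kappa at position 1): ranking walks positions 1-2-3, expanding outward from the peak — single-peaked.
Bloc 2: ranking walks positions 3-1-2; Kappa is ranked above Lambda even though Lambda lies between Kappa and the peak Delta on the axis — preferences dip and rise again. Not single-peaked.
Bloc 3 (peak Delta at position 3): ranking walks positions 3-2-1, expanding outward from the peak — single-peaked.
Bloc 2 violates single-peakedness, so the profile is not single-peaked on this axis.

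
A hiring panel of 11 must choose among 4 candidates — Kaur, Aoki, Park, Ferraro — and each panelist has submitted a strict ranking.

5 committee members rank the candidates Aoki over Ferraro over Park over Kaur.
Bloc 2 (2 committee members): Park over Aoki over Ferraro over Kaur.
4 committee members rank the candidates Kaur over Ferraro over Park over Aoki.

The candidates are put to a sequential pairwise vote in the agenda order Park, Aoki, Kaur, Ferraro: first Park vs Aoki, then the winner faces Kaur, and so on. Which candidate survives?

Round 1: Park vs Aoki — 6–5, Park advances.
Round 2: Park vs Kaur — 7–4, Park advances.
Round 3: Park vs Ferraro — 2–9, Ferraro advances.
Ferraro survives the agenda.

Ferraro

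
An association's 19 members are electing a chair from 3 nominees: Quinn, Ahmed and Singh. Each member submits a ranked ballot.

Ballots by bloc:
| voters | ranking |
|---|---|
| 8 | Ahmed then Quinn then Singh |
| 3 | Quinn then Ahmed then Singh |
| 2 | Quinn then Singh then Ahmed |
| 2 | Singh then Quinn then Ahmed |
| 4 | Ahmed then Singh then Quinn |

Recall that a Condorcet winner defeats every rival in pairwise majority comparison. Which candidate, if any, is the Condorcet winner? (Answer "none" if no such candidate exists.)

Head-to-head results (19 voters):
Quinn vs Ahmed: Ahmed wins 12–7.
Quinn vs Singh: Quinn wins 13–6.
Ahmed vs Singh: Ahmed wins 15–4.
Ahmed defeats every rival head-to-head and is the Condorcet winner.

Ahmed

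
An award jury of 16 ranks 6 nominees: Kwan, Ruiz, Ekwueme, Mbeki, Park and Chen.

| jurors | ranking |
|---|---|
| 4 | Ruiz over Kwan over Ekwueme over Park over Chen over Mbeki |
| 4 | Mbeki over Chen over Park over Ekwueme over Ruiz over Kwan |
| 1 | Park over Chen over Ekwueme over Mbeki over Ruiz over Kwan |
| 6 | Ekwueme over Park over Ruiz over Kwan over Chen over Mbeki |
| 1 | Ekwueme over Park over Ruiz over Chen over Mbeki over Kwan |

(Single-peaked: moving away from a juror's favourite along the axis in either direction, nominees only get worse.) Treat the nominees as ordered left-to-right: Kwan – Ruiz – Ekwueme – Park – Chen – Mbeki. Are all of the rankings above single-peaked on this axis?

Axis positions: Kwan=1, Ruiz=2, Ekwueme=3, Park=4, Chen=5, Mbeki=6.
Cluster 1 (peak Ruiz at position 2): ranking walks positions 2-1-3-4-5-6, expanding outward from the peak — single-peaked.
Cluster 2 (peak Mbeki at position 6): ranking walks positions 6-5-4-3-2-1, expanding outward from the peak — single-peaked.
Cluster 3 (peak Park at position 4): ranking walks positions 4-5-3-6-2-1, expanding outward from the peak — single-peaked.
Cluster 4 (peak Ekwueme at position 3): ranking walks positions 3-4-2-1-5-6, expanding outward from the peak — single-peaked.
Cluster 5 (peak Ekwueme at position 3): ranking walks positions 3-4-2-5-6-1, expanding outward from the peak — single-peaked.
Every ranking is single-peaked on this axis.

yes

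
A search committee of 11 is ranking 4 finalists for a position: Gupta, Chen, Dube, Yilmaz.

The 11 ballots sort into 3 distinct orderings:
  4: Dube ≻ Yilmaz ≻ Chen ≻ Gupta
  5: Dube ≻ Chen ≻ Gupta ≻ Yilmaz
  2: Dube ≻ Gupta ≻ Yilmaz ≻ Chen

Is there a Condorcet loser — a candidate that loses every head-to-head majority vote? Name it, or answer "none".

Head-to-head results (11 committee members):
Gupta vs Chen: Gupta is ranked higher on 2 ballots, Chen on 9. Chen wins 9–2.
Gupta vs Dube: 0 to 11, Dube.
Gupta–Yilmaz: Gupta 7–4.
Chen vs Dube: 0 for Chen, 11 for Dube — Dube by 11–0.
Chen vs Yilmaz: Yilmaz wins 6–5.
Dube vs Yilmaz: Dube preferred on 4+5+2 = 11 ballots; Dube wins 11–0.
Each candidate has at least one pairwise win (Gupta beats Yilmaz; Chen beats Gupta; Dube beats Gupta; Yilmaz beats Chen) — no Condorcet loser.

none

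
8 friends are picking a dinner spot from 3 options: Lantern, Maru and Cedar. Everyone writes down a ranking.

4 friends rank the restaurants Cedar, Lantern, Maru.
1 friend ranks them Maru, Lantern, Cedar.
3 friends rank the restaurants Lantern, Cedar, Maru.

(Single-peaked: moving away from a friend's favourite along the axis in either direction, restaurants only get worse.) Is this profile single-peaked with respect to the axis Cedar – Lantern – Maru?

Axis positions: Cedar=1, Lantern=2, Maru=3.
Cluster 1 (peak Cedar at position 1): ranking walks positions 1-2-3, expanding outward from the peak — single-peaked.
Cluster 2 (peak Maru at position 3): ranking walks positions 3-2-1, expanding outward from the peak — single-peaked.
Cluster 3 (peak Lantern at position 2): ranking walks positions 2-1-3, expanding outward from the peak — single-peaked.
Every ranking is single-peaked on this axis.

yes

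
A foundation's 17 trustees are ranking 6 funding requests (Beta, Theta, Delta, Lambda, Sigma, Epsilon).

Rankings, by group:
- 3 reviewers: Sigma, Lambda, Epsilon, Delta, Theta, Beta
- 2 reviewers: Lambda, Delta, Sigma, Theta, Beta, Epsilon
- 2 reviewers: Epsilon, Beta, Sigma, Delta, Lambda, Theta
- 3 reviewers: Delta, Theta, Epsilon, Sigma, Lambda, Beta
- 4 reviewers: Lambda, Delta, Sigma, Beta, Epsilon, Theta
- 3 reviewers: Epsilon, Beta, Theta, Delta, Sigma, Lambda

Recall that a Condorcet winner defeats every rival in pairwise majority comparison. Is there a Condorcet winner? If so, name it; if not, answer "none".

none

Pairwise majorities:
Beta vs Theta: Beta wins 9–8.
Beta–Delta: Delta 12–5.
Beta vs Lambda: Lambda wins 12–5.
Beta vs Sigma: Sigma wins 12–5.
Beta vs Epsilon: Epsilon, 11–6.
Theta–Delta: Delta 14–3.
Theta vs Lambda: Lambda wins 11–6.
Theta vs Sigma: Sigma wins 11–6.
Theta–Epsilon: Epsilon 12–5.
Delta–Lambda: Lambda 9–8.
Delta vs Sigma: Delta, 12–5.
Delta–Epsilon: Delta 9–8.
Lambda vs Sigma: Sigma, 11–6.
Lambda vs Epsilon: Lambda wins 9–8.
Sigma vs Epsilon: Sigma, 9–8.
Each project drops at least one matchup (Beta loses to Delta; Theta loses to Beta; Delta loses to Lambda; Lambda loses to Sigma; Sigma loses to Delta; Epsilon loses to Delta); the cycle Delta → Sigma → Lambda → Delta rules out a Condorcet winner.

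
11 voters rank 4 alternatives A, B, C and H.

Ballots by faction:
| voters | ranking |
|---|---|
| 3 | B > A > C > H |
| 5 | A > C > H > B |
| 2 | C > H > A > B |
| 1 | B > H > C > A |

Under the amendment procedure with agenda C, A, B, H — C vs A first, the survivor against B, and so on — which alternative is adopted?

Round 1: C vs A — 3–8, A advances.
Round 2: A vs B — 7–4, A advances.
Round 3: A vs H — 8–3, A advances.
The agenda winner is A.

A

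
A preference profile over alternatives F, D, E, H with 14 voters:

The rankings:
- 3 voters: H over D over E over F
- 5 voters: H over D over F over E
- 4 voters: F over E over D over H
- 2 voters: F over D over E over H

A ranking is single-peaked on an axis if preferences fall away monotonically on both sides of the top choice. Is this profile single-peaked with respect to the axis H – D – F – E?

Axis positions: H=1, D=2, F=3, E=4.
Type 1: ranking walks positions 1-2-4-3; E is ranked above F even though F lies between E and the peak H on the axis — preferences dip and rise again. Not single-peaked.
Type 2 (peak H at position 1): ranking walks positions 1-2-3-4, expanding outward from the peak — single-peaked.
Type 3 (peak F at position 3): ranking walks positions 3-4-2-1, expanding outward from the peak — single-peaked.
Type 4 (peak F at position 3): ranking walks positions 3-2-4-1, expanding outward from the peak — single-peaked.
Type 1 violates single-peakedness, so the profile is not single-peaked on this axis.

no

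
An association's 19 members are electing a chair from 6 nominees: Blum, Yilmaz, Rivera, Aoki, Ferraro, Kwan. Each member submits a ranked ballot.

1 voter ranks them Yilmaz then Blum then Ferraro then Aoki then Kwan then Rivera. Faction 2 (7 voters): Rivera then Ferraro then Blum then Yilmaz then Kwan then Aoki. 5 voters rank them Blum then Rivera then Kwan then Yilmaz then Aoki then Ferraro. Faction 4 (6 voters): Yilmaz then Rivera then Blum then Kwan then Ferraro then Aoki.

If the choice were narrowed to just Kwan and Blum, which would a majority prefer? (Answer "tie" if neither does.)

Blum

No ballot ranks Kwan above Blum: 0.
Ballots ranking Blum above Kwan: 19 − 0 = 19.
Blum wins the head-to-head 19–0.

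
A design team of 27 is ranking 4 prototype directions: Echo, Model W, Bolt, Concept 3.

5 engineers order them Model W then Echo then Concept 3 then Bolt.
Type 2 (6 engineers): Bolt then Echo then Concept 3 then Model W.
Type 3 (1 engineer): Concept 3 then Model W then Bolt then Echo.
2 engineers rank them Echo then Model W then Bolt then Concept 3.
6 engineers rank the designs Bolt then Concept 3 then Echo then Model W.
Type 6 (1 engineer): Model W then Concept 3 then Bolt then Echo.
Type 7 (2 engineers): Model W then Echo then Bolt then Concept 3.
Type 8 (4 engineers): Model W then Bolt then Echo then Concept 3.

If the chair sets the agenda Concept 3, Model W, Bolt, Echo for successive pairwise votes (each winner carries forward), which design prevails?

Echo

Round 1: Concept 3 vs Model W — 13–14, Model W advances.
Round 2: Model W vs Bolt — 15–12, Model W advances.
Round 3: Model W vs Echo — 13–14, Echo advances.
The agenda winner is Echo.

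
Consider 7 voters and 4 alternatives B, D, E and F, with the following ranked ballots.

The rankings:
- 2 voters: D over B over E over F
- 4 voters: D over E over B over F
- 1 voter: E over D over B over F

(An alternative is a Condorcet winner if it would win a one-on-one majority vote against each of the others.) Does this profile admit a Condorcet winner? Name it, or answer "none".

D

Head-to-head results (7 voters):
B vs D: B preferred on 0 ballots; D wins 7–0.
B vs E: E wins 5–2.
B vs F: B, 7–0.
D vs E: D, 6–1.
D vs F: D is ranked higher on 2+4+1 = 7 ballots, F on 0. D wins 7–0.
E vs F: E is ranked higher on 2+4+1 = 7 ballots, F on 0. E wins 7–0.
D beats each of B, E, F — D is the Condorcet winner.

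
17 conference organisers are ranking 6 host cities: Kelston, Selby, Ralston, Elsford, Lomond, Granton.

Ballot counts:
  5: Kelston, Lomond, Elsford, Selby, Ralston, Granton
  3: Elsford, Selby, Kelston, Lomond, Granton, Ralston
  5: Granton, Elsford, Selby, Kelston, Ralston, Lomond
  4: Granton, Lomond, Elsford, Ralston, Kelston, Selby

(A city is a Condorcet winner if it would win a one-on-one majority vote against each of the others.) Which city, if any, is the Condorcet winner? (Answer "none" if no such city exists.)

Pairwise majorities:
Kelston–Selby: Kelston 9–8.
Kelston vs Ralston: Kelston, 13–4.
Kelston–Elsford: Elsford 12–5.
Kelston vs Lomond: Kelston, 13–4.
Kelston–Granton: Granton 9–8.
Selby vs Ralston: Selby, 13–4.
Selby vs Elsford: Elsford, 17–0.
Selby vs Lomond: Lomond wins 9–8.
Selby vs Granton: Granton, 9–8.
Ralston vs Elsford: Elsford, 17–0.
Ralston–Lomond: Lomond 12–5.
Ralston vs Granton: Granton, 12–5.
Elsford vs Lomond: Lomond, 9–8.
Elsford–Granton: Granton 9–8.
Lomond–Granton: Granton 9–8.
Granton beats each of Kelston, Selby, Ralston, Elsford, Lomond — Granton is the Condorcet winner.

Granton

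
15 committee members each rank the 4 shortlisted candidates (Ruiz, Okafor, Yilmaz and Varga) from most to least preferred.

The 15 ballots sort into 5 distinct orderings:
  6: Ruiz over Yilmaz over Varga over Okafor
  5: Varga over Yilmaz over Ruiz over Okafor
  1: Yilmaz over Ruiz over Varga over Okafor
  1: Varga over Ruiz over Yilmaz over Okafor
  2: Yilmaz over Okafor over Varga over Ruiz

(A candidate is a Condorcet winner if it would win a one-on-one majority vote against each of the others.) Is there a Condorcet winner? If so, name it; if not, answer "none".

Head-to-head results (15 committee members):
Ruiz vs Okafor: Ruiz wins 13–2.
Ruiz–Yilmaz: Yilmaz 8–7.
Ruiz–Varga: Varga 8–7.
Okafor–Yilmaz: Yilmaz 15–0.
Okafor–Varga: Varga 13–2.
Yilmaz vs Varga: Yilmaz wins 9–6.
Yilmaz beats each of Ruiz, Okafor, Varga — Yilmaz is the Condorcet winner.

Yilmaz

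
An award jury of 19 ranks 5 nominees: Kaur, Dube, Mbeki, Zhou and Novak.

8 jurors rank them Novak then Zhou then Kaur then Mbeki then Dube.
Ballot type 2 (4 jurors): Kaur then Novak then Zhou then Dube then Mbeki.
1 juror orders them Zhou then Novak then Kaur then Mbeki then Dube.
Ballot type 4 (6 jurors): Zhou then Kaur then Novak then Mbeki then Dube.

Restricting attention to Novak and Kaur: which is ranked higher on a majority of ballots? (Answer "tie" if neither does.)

Kaur

Ballots ranking Novak above Kaur: 8 + 1 = 9.
Ballots ranking Kaur above Novak: 19 − 9 = 10.
Kaur wins the head-to-head 10–9.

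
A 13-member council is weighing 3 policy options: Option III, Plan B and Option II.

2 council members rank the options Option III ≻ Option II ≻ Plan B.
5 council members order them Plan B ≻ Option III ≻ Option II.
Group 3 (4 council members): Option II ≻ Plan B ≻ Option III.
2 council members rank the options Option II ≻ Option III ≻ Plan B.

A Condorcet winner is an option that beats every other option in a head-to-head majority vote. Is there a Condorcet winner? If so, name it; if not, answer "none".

none

Pairwise majorities:
Option III vs Plan B: 2+2 = 4 for Option III, 9 for Plan B — Plan B by 9–4.
Option III vs Option II: 2+5 = 7 for Option III, 6 for Option II — Option III by 7–6.
Plan B vs Option II: Plan B preferred on 5 ballots; Option II wins 8–5.
No option is unbeaten: Option III loses to Plan B; Plan B loses to Option II; Option II loses to Option III. In particular Option III > Option II > Plan B > Option III is a majority cycle — no Condorcet winner exists.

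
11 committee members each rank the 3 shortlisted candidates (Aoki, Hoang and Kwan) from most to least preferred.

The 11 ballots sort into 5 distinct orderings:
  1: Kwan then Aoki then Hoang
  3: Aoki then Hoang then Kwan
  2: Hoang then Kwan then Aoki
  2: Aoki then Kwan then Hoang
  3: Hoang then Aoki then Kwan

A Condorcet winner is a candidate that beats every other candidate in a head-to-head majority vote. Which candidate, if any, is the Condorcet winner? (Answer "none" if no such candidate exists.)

Aoki

Check each pair by majority over 11 ballots:
Aoki vs Hoang: Aoki preferred on 1+3+2 = 6 ballots; Aoki wins 6–5.
Aoki vs Kwan: 3+2+3 = 8 for Aoki, 3 for Kwan — Aoki by 8–3.
Hoang vs Kwan: Hoang is ranked higher on 3+2+3 = 8 ballots, Kwan on 3. Hoang wins 8–3.
Aoki beats each of Hoang, Kwan — Aoki is the Condorcet winner.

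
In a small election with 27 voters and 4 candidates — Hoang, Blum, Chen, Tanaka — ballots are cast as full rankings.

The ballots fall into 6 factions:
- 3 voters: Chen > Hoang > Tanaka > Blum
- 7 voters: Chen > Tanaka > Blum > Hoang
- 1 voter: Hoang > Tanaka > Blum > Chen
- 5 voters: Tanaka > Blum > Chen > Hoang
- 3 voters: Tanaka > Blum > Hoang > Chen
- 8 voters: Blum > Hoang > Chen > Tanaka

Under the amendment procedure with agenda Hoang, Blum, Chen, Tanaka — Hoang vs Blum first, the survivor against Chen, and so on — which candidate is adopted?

Tanaka

Round 1: Hoang vs Blum — 4–23, Blum advances.
Round 2: Blum vs Chen — 17–10, Blum advances.
Round 3: Blum vs Tanaka — 8–19, Tanaka advances.
Tanaka survives the agenda.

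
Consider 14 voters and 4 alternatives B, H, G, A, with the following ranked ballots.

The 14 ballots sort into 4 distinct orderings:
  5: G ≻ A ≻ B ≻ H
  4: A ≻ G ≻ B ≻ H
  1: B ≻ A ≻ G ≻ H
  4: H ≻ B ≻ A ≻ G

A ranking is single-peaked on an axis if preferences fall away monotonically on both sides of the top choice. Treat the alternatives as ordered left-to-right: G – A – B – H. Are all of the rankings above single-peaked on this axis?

yes

Axis positions: G=1, A=2, B=3, H=4.
Group 1 (peak G at position 1): ranking walks positions 1-2-3-4, expanding outward from the peak — single-peaked.
Group 2 (peak A at position 2): ranking walks positions 2-1-3-4, expanding outward from the peak — single-peaked.
Group 3 (peak B at position 3): ranking walks positions 3-2-1-4, expanding outward from the peak — single-peaked.
Group 4 (peak H at position 4): ranking walks positions 4-3-2-1, expanding outward from the peak — single-peaked.
Every ranking is single-peaked on this axis.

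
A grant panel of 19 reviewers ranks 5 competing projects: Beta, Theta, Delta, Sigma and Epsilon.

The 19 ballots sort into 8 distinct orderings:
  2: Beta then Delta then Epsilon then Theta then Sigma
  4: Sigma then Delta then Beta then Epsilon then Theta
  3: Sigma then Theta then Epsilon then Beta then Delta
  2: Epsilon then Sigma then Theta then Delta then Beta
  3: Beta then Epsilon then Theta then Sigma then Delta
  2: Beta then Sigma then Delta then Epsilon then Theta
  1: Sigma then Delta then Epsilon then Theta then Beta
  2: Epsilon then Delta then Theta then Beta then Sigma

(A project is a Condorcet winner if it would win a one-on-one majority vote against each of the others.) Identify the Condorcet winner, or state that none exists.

Sigma

Check each pair by majority over 19 ballots:
Beta vs Theta: Beta, 11–8.
Beta–Delta: Beta 10–9.
Beta–Sigma: Sigma 10–9.
Beta–Epsilon: Beta 11–8.
Theta–Delta: Delta 11–8.
Theta vs Sigma: Sigma, 12–7.
Theta vs Epsilon: Epsilon, 16–3.
Delta vs Sigma: Sigma, 15–4.
Delta vs Epsilon: Epsilon wins 10–9.
Sigma–Epsilon: Sigma 10–9.
Sigma beats each of Beta, Theta, Delta, Epsilon — Sigma is the Condorcet winner.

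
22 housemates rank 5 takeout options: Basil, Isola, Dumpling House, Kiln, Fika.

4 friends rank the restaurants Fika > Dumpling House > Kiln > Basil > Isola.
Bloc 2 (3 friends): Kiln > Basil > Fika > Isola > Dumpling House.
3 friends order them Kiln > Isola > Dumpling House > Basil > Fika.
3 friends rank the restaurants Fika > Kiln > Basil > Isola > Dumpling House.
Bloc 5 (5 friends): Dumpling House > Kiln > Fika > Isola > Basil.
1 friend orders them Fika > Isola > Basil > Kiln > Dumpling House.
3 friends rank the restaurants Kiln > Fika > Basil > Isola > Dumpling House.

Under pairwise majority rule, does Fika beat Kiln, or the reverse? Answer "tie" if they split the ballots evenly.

Ballots ranking Fika above Kiln: 4 + 3 + 1 = 8.
Ballots ranking Kiln above Fika: 22 − 8 = 14.
Kiln wins the head-to-head 14–8.

Kiln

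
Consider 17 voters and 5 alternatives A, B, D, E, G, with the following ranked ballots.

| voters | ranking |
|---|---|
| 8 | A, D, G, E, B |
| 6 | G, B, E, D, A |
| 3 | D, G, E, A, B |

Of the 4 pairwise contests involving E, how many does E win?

E against each rival (17 voters):
E vs A: E is ranked higher on 6+3 = 9 ballots, A on 8. E wins 9–8.
E vs B: E, 11–6.
E vs D: D wins 11–6.
E vs G: G, 17–0.
E beats A, B; loses to D, G — 2 pairwise wins.

2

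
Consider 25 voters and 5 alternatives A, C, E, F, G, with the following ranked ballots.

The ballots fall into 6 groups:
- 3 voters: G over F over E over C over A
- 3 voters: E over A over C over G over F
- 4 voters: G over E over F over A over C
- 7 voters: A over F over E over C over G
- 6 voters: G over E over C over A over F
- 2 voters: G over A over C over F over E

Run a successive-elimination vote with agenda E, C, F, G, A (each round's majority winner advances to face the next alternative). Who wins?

G

Round 1: E vs C — 23–2, E advances.
Round 2: E vs F — 13–12, E advances.
Round 3: E vs G — 10–15, G advances.
Round 4: G vs A — 15–10, G advances.
The agenda winner is G.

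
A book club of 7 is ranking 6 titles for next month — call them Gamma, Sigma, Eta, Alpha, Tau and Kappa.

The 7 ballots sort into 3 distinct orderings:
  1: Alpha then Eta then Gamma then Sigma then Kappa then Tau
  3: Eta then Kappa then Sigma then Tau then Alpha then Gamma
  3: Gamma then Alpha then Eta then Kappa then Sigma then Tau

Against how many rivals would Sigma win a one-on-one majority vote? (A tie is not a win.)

1

Sigma against each rival (7 members):
Sigma vs Gamma: Gamma, 4–3.
Sigma vs Eta: Sigma preferred on 0 ballots; Eta wins 7–0.
Sigma–Alpha: Alpha 4–3.
Sigma vs Tau: Sigma, 7–0.
Sigma vs Kappa: Sigma preferred on 1 ballot; Kappa wins 6–1.
Sigma beats Tau; loses to Gamma, Eta, Alpha, Kappa — 1 pairwise win.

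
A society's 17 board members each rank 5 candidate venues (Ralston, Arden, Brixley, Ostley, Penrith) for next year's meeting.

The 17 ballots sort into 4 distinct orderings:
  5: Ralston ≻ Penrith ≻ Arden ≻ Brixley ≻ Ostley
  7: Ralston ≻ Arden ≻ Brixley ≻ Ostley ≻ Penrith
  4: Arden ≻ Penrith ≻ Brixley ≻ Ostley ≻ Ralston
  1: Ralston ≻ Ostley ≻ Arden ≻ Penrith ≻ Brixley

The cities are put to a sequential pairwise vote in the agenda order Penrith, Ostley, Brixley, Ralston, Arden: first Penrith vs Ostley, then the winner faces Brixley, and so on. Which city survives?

Ralston

Round 1: Penrith vs Ostley — 9–8, Penrith advances.
Round 2: Penrith vs Brixley — 10–7, Penrith advances.
Round 3: Penrith vs Ralston — 4–13, Ralston advances.
Round 4: Ralston vs Arden — 13–4, Ralston advances.
The agenda winner is Ralston.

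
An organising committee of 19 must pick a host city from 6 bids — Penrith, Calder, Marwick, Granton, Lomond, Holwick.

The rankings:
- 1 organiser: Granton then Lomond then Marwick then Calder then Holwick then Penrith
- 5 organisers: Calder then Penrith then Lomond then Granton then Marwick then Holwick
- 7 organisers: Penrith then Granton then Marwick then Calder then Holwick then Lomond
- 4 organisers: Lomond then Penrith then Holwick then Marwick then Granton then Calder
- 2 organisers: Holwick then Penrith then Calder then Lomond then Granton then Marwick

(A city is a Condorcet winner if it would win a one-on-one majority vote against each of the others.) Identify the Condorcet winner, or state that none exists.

Penrith

Head-to-head results (19 organisers):
Penrith vs Calder: Penrith preferred on 7+4+2 = 13 ballots; Penrith wins 13–6.
Penrith vs Marwick: Penrith preferred on 5+7+4+2 = 18 ballots; Penrith wins 18–1.
Penrith vs Granton: 18 to 1, Penrith.
Penrith vs Lomond: 5+7+2 = 14 for Penrith, 5 for Lomond — Penrith by 14–5.
Penrith vs Holwick: Penrith is ranked higher on 5+7+4 = 16 ballots, Holwick on 3. Penrith wins 16–3.
Calder vs Marwick: 7 to 12, Marwick.
Calder vs Granton: 5+2 = 7 for Calder, 12 for Granton — Granton by 12–7.
Calder vs Lomond: 5+7+2 = 14 for Calder, 5 for Lomond — Calder by 14–5.
Calder vs Holwick: 13 to 6, Calder.
Marwick vs Granton: 4 to 15, Granton.
Marwick vs Lomond: 7 for Marwick, 12 for Lomond — Lomond by 12–7.
Marwick vs Holwick: 1+5+7 = 13 for Marwick, 6 for Holwick — Marwick by 13–6.
Granton vs Lomond: Granton is ranked higher on 1+7 = 8 ballots, Lomond on 11. Lomond wins 11–8.
Granton vs Holwick: 13 to 6, Granton.
Lomond vs Holwick: Lomond is ranked higher on 1+5+4 = 10 ballots, Holwick on 9. Lomond wins 10–9.
Penrith beats each of Calder, Marwick, Granton, Lomond, Holwick — Penrith is the Condorcet winner.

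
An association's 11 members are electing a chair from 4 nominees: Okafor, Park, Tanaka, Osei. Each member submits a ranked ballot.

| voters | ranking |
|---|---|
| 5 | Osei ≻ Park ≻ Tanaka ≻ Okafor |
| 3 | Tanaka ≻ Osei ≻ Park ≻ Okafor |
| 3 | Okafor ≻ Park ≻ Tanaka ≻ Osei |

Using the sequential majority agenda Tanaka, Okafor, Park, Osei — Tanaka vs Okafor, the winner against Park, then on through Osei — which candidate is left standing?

Osei

Round 1: Tanaka vs Okafor — 8–3, Tanaka advances.
Round 2: Tanaka vs Park — 3–8, Park advances.
Round 3: Park vs Osei — 3–8, Osei advances.
The agenda winner is Osei.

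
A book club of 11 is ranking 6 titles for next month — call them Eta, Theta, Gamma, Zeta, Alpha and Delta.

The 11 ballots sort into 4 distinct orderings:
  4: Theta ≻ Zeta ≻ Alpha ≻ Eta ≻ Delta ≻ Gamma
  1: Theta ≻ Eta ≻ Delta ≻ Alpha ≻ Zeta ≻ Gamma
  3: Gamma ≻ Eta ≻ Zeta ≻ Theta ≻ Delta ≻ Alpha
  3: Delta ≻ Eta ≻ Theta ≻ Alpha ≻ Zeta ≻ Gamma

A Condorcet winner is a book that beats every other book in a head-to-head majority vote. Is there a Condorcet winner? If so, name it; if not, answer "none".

Check each pair by majority over 11 ballots:
Eta vs Theta: 6 to 5, Eta.
Eta–Gamma: Eta 8–3.
Eta vs Zeta: Eta is ranked higher on 1+3+3 = 7 ballots, Zeta on 4. Eta wins 7–4.
Eta vs Alpha: Eta preferred on 1+3+3 = 7 ballots; Eta wins 7–4.
Eta vs Delta: 8 to 3, Eta.
Theta vs Gamma: Theta, 8–3.
Theta vs Zeta: 4+1+3 = 8 for Theta, 3 for Zeta — Theta by 8–3.
Theta vs Alpha: Theta, 11–0.
Theta vs Delta: Theta is ranked higher on 4+1+3 = 8 ballots, Delta on 3. Theta wins 8–3.
Gamma vs Zeta: Gamma preferred on 3 ballots; Zeta wins 8–3.
Gamma vs Alpha: Gamma is ranked higher on 3 ballots, Alpha on 8. Alpha wins 8–3.
Gamma vs Delta: Gamma preferred on 3 ballots; Delta wins 8–3.
Zeta vs Alpha: Zeta, 7–4.
Zeta vs Delta: Zeta is ranked higher on 4+3 = 7 ballots, Delta on 4. Zeta wins 7–4.
Alpha vs Delta: Delta, 7–4.
Eta wins every pairwise contest, so Eta is the Condorcet winner.

Eta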